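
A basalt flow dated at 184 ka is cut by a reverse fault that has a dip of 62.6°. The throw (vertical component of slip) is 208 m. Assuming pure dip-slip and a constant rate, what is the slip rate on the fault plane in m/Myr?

1270 m/Myr

dip-slip = throw / sin(dip) = 208 m / sin(62.6°) = 234.3 m
rate = 234.3 m / 184 ka = 0.00127 m/yr = 1270 m/Myr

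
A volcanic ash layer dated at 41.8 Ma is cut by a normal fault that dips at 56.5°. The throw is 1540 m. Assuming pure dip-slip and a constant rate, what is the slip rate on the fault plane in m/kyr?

dip-slip = throw / sin(dip) = 1540 m / sin(56.5°) = 1847 m
rate = 1847 m / 41.8 Ma = 0.0000442 m/yr = 0.0442 m/kyr

0.0442 m/kyr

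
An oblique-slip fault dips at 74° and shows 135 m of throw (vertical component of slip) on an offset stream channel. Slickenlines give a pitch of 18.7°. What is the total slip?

438 m

dip-slip = throw / sin(dip) = 135 / sin(74°) = 140.4 m
net slip = dip-slip / sin(rake) = 140.4 / sin(18.7°) = 438 m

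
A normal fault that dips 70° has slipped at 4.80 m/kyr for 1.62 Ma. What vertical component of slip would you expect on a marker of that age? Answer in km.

dip-slip = rate × time = 4.80 m/kyr × 1.62 Ma = 7776 m
throw = dip-slip × sin(dip) = 7776 × sin(70°) = 7310 m = 7.31 km

7.31 km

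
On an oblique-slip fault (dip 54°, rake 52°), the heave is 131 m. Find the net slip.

283 m

dip-slip = heave / cos(dip) = 131 / cos(54°) = 222.9 m
net slip = dip-slip / sin(rake) = 222.9 / sin(52°) = 283 m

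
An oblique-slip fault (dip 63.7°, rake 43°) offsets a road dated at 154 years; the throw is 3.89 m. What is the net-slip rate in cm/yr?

dip-slip = throw / sin(dip) = 3.89 / sin(63.7°) = 4.339 m
net slip = dip-slip / sin(rake) = 4.339 / sin(43°) = 6.362 m
rate = 6.362 m / 154 years = 0.0413 m/yr = 4.13 cm/yr

4.13 cm/yr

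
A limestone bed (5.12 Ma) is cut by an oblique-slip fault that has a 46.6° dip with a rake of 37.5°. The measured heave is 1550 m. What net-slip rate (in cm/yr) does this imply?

0.0724 cm/yr

dip-slip = heave / cos(dip) = 1550 / cos(46.6°) = 2256 m
net slip = dip-slip / sin(rake) = 2256 / sin(37.5°) = 3706 m
rate = 3706 m / 5.12 Ma = 0.000724 m/yr = 0.0724 cm/yr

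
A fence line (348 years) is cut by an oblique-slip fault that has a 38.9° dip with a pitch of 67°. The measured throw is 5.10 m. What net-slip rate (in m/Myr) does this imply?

25400 m/Myr

dip-slip = throw / sin(dip) = 5.10 / sin(38.9°) = 8.121 m
net slip = dip-slip / sin(rake) = 8.121 / sin(67°) = 8.823 m
rate = 8.823 m / 348 years = 0.0254 m/yr = 25400 m/Myr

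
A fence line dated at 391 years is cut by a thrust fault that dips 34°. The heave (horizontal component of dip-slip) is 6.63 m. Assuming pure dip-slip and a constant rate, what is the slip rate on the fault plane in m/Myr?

20500 m/Myr

dip-slip = heave / cos(dip) = 6.63 m / cos(34°) = 7.997 m
rate = 7.997 m / 391 years = 0.0205 m/yr = 20500 m/Myr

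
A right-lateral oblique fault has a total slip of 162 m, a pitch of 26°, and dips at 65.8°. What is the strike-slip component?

146 m

strike-slip = net slip × cos(rake) = 162 m × cos(26°) = 146 m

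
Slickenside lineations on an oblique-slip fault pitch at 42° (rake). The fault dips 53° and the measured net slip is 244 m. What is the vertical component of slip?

130 m

dip-slip = net slip × sin(rake) = 244 m × sin(42°) = 163.3 m
throw = dip-slip × sin(dip) = 163.3 × sin(53°) = 130 m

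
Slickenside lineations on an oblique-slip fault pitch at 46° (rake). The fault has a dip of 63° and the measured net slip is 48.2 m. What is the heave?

15.7 m

dip-slip = net slip × sin(rake) = 48.2 m × sin(46°) = 34.67 m
heave = dip-slip × cos(dip) = 34.67 × cos(63°) = 15.7 m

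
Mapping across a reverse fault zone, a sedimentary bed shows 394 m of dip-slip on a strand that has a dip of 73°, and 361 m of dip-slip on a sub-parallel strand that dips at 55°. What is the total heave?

heave_A = 394 × cos(73°) = 115.2 m
heave_B = 361 × cos(55°) = 207.1 m
total = 115.2 + 207.1 = 322 m

322 m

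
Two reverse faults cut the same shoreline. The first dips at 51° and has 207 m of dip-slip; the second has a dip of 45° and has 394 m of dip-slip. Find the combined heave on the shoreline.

409 m

heave_A = 207 × cos(51°) = 130.3 m
heave_B = 394 × cos(45°) = 278.6 m
total = 130.3 + 278.6 = 409 m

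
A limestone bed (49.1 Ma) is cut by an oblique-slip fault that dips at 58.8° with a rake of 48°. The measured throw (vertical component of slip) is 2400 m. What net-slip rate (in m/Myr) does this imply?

76.9 m/Myr

dip-slip = throw / sin(dip) = 2400 / sin(58.8°) = 2806 m
net slip = dip-slip / sin(rake) = 2806 / sin(48°) = 3776 m
rate = 3776 m / 49.1 Ma = 0.0000769 m/yr = 76.9 m/Myr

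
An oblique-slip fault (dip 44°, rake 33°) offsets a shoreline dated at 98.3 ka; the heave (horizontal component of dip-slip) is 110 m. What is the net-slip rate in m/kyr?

dip-slip = heave / cos(dip) = 110 / cos(44°) = 152.9 m
net slip = dip-slip / sin(rake) = 152.9 / sin(33°) = 280.8 m
rate = 280.8 m / 98.3 ka = 0.00286 m/yr = 2.86 m/kyr

2.86 m/kyr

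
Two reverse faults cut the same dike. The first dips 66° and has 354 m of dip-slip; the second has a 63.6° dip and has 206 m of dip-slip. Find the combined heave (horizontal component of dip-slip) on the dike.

heave_A = 354 × cos(66°) = 144 m
heave_B = 206 × cos(63.6°) = 91.59 m
total = 144 + 91.59 = 236 m

236 m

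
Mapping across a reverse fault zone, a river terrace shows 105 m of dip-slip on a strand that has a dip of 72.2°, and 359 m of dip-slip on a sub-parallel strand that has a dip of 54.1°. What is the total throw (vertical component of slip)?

391 m

throw_A = 105 × sin(72.2°) = 99.97 m
throw_B = 359 × sin(54.1°) = 290.8 m
total = 99.97 + 290.8 = 391 m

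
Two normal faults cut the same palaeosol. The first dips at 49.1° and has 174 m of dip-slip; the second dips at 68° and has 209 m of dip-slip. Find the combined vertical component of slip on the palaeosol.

throw_A = 174 × sin(49.1°) = 131.5 m
throw_B = 209 × sin(68°) = 193.8 m
total = 131.5 + 193.8 = 325 m

325 m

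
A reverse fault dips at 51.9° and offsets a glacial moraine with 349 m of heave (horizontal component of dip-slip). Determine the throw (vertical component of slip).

445 m

throw = heave × tan(dip) = 349 × tan(51.9°) = 445 m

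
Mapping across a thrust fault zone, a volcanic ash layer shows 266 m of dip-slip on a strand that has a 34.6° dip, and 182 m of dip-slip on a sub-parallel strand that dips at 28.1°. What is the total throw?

237 m

throw_A = 266 × sin(34.6°) = 151 m
throw_B = 182 × sin(28.1°) = 85.72 m
total = 151 + 85.72 = 237 m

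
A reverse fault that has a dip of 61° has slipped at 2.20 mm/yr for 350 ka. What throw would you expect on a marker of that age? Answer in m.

dip-slip = rate × time = 2.20 mm/yr × 350 ka = 770 m
throw = dip-slip × sin(dip) = 770 × sin(61°) = 673 m

673 m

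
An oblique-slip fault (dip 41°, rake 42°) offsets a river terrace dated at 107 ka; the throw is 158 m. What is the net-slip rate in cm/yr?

0.336 cm/yr

dip-slip = throw / sin(dip) = 158 / sin(41°) = 240.8 m
net slip = dip-slip / sin(rake) = 240.8 / sin(42°) = 359.9 m
rate = 359.9 m / 107 ka = 0.00336 m/yr = 0.336 cm/yr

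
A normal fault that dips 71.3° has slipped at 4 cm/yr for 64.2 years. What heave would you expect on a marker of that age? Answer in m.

0.823 m

dip-slip = rate × time = 4 cm/yr × 64.2 years = 2.568 m
heave = dip-slip × cos(dip) = 2.568 × cos(71.3°) = 0.823 m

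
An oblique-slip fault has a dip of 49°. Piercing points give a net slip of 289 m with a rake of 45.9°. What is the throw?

157 m

dip-slip = net slip × sin(rake) = 289 m × sin(45.9°) = 207.5 m
throw = dip-slip × sin(dip) = 207.5 × sin(49°) = 157 m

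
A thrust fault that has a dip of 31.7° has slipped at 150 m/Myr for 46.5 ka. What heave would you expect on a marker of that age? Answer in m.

dip-slip = rate × time = 150 m/Myr × 46.5 ka = 6.975 m
heave = dip-slip × cos(dip) = 6.975 × cos(31.7°) = 5.93 m

5.93 m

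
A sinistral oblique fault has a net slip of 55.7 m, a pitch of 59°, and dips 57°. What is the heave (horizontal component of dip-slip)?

dip-slip = net slip × sin(rake) = 55.7 m × sin(59°) = 47.74 m
heave = dip-slip × cos(dip) = 47.74 × cos(57°) = 26 m

26 m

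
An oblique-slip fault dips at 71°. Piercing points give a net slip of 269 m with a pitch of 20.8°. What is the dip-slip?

95.5 m

dip-slip = net slip × sin(rake) = 269 m × sin(20.8°) = 95.5 m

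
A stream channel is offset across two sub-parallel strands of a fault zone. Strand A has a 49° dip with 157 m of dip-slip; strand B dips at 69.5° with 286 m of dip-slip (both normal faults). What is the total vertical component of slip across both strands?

throw_A = 157 × sin(49°) = 118.5 m
throw_B = 286 × sin(69.5°) = 267.9 m
total = 118.5 + 267.9 = 386 m

386 m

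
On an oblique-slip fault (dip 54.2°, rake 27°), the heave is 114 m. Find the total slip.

dip-slip = heave / cos(dip) = 114 / cos(54.2°) = 194.9 m
net slip = dip-slip / sin(rake) = 194.9 / sin(27°) = 429 m

429 m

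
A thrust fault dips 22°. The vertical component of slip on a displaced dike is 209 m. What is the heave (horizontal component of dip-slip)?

517 m

heave = throw / tan(dip) = 209 / tan(22°) = 517 m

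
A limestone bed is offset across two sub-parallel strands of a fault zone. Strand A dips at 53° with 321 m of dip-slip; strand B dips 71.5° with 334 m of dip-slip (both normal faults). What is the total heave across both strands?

heave_A = 321 × cos(53°) = 193.2 m
heave_B = 334 × cos(71.5°) = 106 m
total = 193.2 + 106 = 299 m

299 m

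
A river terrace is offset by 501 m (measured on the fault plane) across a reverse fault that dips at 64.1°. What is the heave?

219 m

heave = dip-slip × cos(dip) = 501 m × cos(64.1°) = 219 m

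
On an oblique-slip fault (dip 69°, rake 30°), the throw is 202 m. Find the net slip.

433 m

dip-slip = throw / sin(dip) = 202 / sin(69°) = 216.4 m
net slip = dip-slip / sin(rake) = 216.4 / sin(30°) = 433 m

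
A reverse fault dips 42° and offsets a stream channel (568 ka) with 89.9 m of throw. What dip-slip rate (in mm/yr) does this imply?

dip-slip = throw / sin(dip) = 89.9 m / sin(42°) = 134.4 m
rate = 134.4 m / 568 ka = 0.000237 m/yr = 0.237 mm/yr

0.237 mm/yr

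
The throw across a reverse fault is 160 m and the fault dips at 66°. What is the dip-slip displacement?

175 m

dip-slip = throw / sin(dip) = 160 / sin(66°) = 175 m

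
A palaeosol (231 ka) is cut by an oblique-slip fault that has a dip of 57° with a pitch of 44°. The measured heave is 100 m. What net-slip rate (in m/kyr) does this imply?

dip-slip = heave / cos(dip) = 100 / cos(57°) = 183.6 m
net slip = dip-slip / sin(rake) = 183.6 / sin(44°) = 264.3 m
rate = 264.3 m / 231 ka = 0.00114 m/yr = 1.14 m/kyr

1.14 m/kyr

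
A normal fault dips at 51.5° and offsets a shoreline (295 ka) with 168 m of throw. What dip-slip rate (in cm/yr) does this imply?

dip-slip = throw / sin(dip) = 168 m / sin(51.5°) = 214.7 m
rate = 214.7 m / 295 ka = 0.000728 m/yr = 0.0728 cm/yr

0.0728 cm/yr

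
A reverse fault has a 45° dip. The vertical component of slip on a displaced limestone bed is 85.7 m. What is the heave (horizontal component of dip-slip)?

85.7 m

heave = throw / tan(dip) = 85.7 / tan(45°) = 85.7 m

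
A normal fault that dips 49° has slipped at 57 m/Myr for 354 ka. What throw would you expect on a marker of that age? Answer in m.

15.2 m

dip-slip = rate × time = 57 m/Myr × 354 ka = 20.18 m
throw = dip-slip × sin(dip) = 20.18 × sin(49°) = 15.2 m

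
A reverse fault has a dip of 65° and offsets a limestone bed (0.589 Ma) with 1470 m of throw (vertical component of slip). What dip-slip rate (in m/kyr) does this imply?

2.75 m/kyr

dip-slip = throw / sin(dip) = 1470 m / sin(65°) = 1622 m
rate = 1622 m / 0.589 Ma = 0.00275 m/yr = 2.75 m/kyr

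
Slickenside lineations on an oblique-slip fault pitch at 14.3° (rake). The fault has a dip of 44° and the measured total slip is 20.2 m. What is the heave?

dip-slip = net slip × sin(rake) = 20.2 m × sin(14.3°) = 4.989 m
heave = dip-slip × cos(dip) = 4.989 × cos(44°) = 3.59 m

3.59 m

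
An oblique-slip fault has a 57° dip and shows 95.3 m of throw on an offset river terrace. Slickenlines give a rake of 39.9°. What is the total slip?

dip-slip = throw / sin(dip) = 95.3 / sin(57°) = 113.6 m
net slip = dip-slip / sin(rake) = 113.6 / sin(39.9°) = 177 m

177 m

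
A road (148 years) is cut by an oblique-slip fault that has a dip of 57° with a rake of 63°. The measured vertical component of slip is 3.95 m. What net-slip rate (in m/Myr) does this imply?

dip-slip = throw / sin(dip) = 3.95 / sin(57°) = 4.710 m
net slip = dip-slip / sin(rake) = 4.710 / sin(63°) = 5.286 m
rate = 5.286 m / 148 years = 0.0357 m/yr = 35700 m/Myr

35700 m/Myr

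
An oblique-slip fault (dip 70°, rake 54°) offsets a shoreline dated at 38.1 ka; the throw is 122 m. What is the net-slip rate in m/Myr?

dip-slip = throw / sin(dip) = 122 / sin(70°) = 129.8 m
net slip = dip-slip / sin(rake) = 129.8 / sin(54°) = 160.5 m
rate = 160.5 m / 38.1 ka = 0.00421 m/yr = 4210 m/Myr

4210 m/Myr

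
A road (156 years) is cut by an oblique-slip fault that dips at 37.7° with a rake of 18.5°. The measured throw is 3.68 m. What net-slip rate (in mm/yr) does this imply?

122 mm/yr

dip-slip = throw / sin(dip) = 3.68 / sin(37.7°) = 6.018 m
net slip = dip-slip / sin(rake) = 6.018 / sin(18.5°) = 18.97 m
rate = 18.97 m / 156 years = 0.122 m/yr = 122 mm/yr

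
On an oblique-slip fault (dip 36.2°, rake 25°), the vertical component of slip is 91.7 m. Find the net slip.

dip-slip = throw / sin(dip) = 91.7 / sin(36.2°) = 155.3 m
net slip = dip-slip / sin(rake) = 155.3 / sin(25°) = 367 m

367 m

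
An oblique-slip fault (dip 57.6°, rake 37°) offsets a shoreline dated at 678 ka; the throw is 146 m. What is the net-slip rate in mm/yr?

0.424 mm/yr

dip-slip = throw / sin(dip) = 146 / sin(57.6°) = 172.9 m
net slip = dip-slip / sin(rake) = 172.9 / sin(37°) = 287.3 m
rate = 287.3 m / 678 ka = 0.000424 m/yr = 0.424 mm/yr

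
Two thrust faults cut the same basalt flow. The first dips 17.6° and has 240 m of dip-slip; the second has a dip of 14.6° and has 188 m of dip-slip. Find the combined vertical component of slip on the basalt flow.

120 m

throw_A = 240 × sin(17.6°) = 72.57 m
throw_B = 188 × sin(14.6°) = 47.39 m
total = 72.57 + 47.39 = 120 m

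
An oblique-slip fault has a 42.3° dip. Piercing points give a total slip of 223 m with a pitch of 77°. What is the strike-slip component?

50.2 m

strike-slip = net slip × cos(rake) = 223 m × cos(77°) = 50.2 m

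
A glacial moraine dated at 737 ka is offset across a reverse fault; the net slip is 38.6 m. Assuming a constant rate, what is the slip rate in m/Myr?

52.4 m/Myr

rate = 38.6 m / 737 ka = 0.0000524 m/yr = 52.4 m/Myr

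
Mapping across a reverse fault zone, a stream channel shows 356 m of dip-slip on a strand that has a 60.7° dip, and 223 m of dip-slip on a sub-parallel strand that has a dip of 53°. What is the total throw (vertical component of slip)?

489 m

throw_A = 356 × sin(60.7°) = 310.5 m
throw_B = 223 × sin(53°) = 178.1 m
total = 310.5 + 178.1 = 489 m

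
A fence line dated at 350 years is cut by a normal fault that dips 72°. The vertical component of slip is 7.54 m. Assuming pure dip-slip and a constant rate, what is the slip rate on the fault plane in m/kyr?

22.7 m/kyr

dip-slip = throw / sin(dip) = 7.54 m / sin(72°) = 7.928 m
rate = 7.928 m / 350 years = 0.0227 m/yr = 22.7 m/kyr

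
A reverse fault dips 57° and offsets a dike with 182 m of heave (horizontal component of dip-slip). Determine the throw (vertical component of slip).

throw = heave × tan(dip) = 182 × tan(57°) = 280 m

280 m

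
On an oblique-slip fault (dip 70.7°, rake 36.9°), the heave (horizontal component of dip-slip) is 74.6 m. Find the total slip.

376 m

dip-slip = heave / cos(dip) = 74.6 / cos(70.7°) = 225.7 m
net slip = dip-slip / sin(rake) = 225.7 / sin(36.9°) = 376 m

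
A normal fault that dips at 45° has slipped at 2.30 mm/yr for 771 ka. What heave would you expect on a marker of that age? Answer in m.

1250 m

dip-slip = rate × time = 2.30 mm/yr × 771 ka = 1773 m
heave = dip-slip × cos(dip) = 1773 × cos(45°) = 1250 m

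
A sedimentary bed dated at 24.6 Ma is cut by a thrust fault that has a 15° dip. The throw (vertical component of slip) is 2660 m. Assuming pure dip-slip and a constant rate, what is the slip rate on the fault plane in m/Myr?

dip-slip = throw / sin(dip) = 2660 m / sin(15°) = 10280 m
rate = 10280 m / 24.6 Ma = 0.000418 m/yr = 418 m/Myr

418 m/Myr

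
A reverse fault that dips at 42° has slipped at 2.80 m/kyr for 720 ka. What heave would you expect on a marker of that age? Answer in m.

1500 m

dip-slip = rate × time = 2.80 m/kyr × 720 ka = 2016 m
heave = dip-slip × cos(dip) = 2016 × cos(42°) = 1500 m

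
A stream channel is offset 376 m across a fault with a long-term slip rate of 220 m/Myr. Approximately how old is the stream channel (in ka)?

age = offset / rate = 376 m / (220 m/Myr) = 1.71e+06 yr = 1710 ka

1710 ka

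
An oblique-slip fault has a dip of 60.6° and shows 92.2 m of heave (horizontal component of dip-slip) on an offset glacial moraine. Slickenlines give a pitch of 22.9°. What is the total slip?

dip-slip = heave / cos(dip) = 92.2 / cos(60.6°) = 187.8 m
net slip = dip-slip / sin(rake) = 187.8 / sin(22.9°) = 483 m

483 m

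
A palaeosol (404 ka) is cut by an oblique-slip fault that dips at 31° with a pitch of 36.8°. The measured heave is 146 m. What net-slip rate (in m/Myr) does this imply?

704 m/Myr

dip-slip = heave / cos(dip) = 146 / cos(31°) = 170.3 m
net slip = dip-slip / sin(rake) = 170.3 / sin(36.8°) = 284.3 m
rate = 284.3 m / 404 ka = 0.000704 m/yr = 704 m/Myr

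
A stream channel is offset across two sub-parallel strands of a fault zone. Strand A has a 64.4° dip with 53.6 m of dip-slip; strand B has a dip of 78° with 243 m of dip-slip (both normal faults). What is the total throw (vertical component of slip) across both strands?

throw_A = 53.6 × sin(64.4°) = 48.34 m
throw_B = 243 × sin(78°) = 237.7 m
total = 48.34 + 237.7 = 286 m

286 m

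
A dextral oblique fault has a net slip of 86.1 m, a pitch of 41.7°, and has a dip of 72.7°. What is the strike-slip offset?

strike-slip = net slip × cos(rake) = 86.1 m × cos(41.7°) = 64.3 m

64.3 m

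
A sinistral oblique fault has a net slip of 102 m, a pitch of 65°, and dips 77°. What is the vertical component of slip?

90.1 m

dip-slip = net slip × sin(rake) = 102 m × sin(65°) = 92.44 m
throw = dip-slip × sin(dip) = 92.44 × sin(77°) = 90.1 m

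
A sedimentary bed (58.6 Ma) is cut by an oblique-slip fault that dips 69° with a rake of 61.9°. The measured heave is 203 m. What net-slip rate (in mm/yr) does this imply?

dip-slip = heave / cos(dip) = 203 / cos(69°) = 566.5 m
net slip = dip-slip / sin(rake) = 566.5 / sin(61.9°) = 642.1 m
rate = 642.1 m / 58.6 Ma = 0.0000110 m/yr = 0.0110 mm/yr

0.0110 mm/yr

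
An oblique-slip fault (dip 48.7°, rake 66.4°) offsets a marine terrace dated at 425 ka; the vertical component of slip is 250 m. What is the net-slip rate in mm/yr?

0.854 mm/yr

dip-slip = throw / sin(dip) = 250 / sin(48.7°) = 332.8 m
net slip = dip-slip / sin(rake) = 332.8 / sin(66.4°) = 363.1 m
rate = 363.1 m / 425 ka = 0.000854 m/yr = 0.854 mm/yr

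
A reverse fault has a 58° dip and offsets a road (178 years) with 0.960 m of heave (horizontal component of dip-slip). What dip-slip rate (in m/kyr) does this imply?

10.2 m/kyr

dip-slip = heave / cos(dip) = 0.960 m / cos(58°) = 1.812 m
rate = 1.812 m / 178 years = 0.0102 m/yr = 10.2 m/kyr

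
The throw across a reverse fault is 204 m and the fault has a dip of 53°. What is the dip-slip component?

dip-slip = throw / sin(dip) = 204 / sin(53°) = 255 m

255 m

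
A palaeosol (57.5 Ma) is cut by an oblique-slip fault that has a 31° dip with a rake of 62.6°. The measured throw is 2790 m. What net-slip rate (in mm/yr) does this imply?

dip-slip = throw / sin(dip) = 2790 / sin(31°) = 5417 m
net slip = dip-slip / sin(rake) = 5417 / sin(62.6°) = 6102 m
rate = 6102 m / 57.5 Ma = 0.000106 m/yr = 0.106 mm/yr

0.106 mm/yr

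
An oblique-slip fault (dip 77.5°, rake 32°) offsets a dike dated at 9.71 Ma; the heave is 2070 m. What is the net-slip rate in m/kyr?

1.86 m/kyr

dip-slip = heave / cos(dip) = 2070 / cos(77.5°) = 9564 m
net slip = dip-slip / sin(rake) = 9564 / sin(32°) = 18050 m
rate = 18050 m / 9.71 Ma = 0.00186 m/yr = 1.86 m/kyr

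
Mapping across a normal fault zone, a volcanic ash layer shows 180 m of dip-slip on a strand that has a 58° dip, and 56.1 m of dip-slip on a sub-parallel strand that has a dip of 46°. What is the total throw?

throw_A = 180 × sin(58°) = 152.6 m
throw_B = 56.1 × sin(46°) = 40.35 m
total = 152.6 + 40.35 = 193 m

193 m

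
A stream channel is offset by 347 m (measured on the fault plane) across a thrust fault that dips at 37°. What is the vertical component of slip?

209 m

throw = dip-slip × sin(dip) = 347 m × sin(37°) = 209 m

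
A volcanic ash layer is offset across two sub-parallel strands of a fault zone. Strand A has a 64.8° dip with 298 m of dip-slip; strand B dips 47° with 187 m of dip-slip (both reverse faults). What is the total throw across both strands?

406 m

throw_A = 298 × sin(64.8°) = 269.6 m
throw_B = 187 × sin(47°) = 136.8 m
total = 269.6 + 136.8 = 406 m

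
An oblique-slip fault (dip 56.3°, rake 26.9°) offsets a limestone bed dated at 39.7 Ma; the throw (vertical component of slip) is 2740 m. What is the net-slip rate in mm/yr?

dip-slip = throw / sin(dip) = 2740 / sin(56.3°) = 3293 m
net slip = dip-slip / sin(rake) = 3293 / sin(26.9°) = 7279 m
rate = 7279 m / 39.7 Ma = 0.000183 m/yr = 0.183 mm/yr

0.183 mm/yr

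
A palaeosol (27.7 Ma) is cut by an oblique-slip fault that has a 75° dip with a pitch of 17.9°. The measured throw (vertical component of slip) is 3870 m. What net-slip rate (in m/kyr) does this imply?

0.471 m/kyr

dip-slip = throw / sin(dip) = 3870 / sin(75°) = 4007 m
net slip = dip-slip / sin(rake) = 4007 / sin(17.9°) = 13040 m
rate = 13040 m / 27.7 Ma = 0.000471 m/yr = 0.471 m/kyr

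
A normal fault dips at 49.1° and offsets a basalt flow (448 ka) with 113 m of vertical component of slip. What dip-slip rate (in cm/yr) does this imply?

dip-slip = throw / sin(dip) = 113 m / sin(49.1°) = 149.5 m
rate = 149.5 m / 448 ka = 0.000334 m/yr = 0.0334 cm/yr

0.0334 cm/yr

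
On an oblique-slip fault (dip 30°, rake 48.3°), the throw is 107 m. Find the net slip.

dip-slip = throw / sin(dip) = 107 / sin(30°) = 214 m
net slip = dip-slip / sin(rake) = 214 / sin(48.3°) = 287 m

287 m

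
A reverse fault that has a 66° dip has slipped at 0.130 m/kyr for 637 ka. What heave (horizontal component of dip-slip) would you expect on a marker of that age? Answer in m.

33.7 m

dip-slip = rate × time = 0.130 m/kyr × 637 ka = 82.81 m
heave = dip-slip × cos(dip) = 82.81 × cos(66°) = 33.7 m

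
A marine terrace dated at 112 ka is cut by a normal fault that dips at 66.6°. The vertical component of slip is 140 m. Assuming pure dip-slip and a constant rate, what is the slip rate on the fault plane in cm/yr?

dip-slip = throw / sin(dip) = 140 m / sin(66.6°) = 152.5 m
rate = 152.5 m / 112 ka = 0.00136 m/yr = 0.136 cm/yr

0.136 cm/yr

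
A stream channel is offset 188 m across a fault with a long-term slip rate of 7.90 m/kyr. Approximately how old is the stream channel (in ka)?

age = offset / rate = 188 m / (7.90 m/kyr) = 23800 yr = 23.8 ka

23.8 ka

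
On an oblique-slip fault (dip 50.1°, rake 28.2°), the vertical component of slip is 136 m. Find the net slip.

dip-slip = throw / sin(dip) = 136 / sin(50.1°) = 177.3 m
net slip = dip-slip / sin(rake) = 177.3 / sin(28.2°) = 375 m

375 m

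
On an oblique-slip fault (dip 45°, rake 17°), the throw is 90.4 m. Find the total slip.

437 m

dip-slip = throw / sin(dip) = 90.4 / sin(45°) = 127.8 m
net slip = dip-slip / sin(rake) = 127.8 / sin(17°) = 437 m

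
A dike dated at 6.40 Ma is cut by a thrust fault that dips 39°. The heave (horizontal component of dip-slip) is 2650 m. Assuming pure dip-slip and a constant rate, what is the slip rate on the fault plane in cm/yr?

dip-slip = heave / cos(dip) = 2650 m / cos(39°) = 3410 m
rate = 3410 m / 6.40 Ma = 0.000533 m/yr = 0.0533 cm/yr

0.0533 cm/yr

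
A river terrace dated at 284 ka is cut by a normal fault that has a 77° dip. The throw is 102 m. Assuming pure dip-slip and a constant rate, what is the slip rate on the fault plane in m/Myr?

369 m/Myr

dip-slip = throw / sin(dip) = 102 m / sin(77°) = 104.7 m
rate = 104.7 m / 284 ka = 0.000369 m/yr = 369 m/Myr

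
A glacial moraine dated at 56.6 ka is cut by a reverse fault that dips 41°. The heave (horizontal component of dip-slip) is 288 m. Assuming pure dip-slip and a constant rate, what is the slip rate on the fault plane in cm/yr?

0.674 cm/yr

dip-slip = heave / cos(dip) = 288 m / cos(41°) = 381.6 m
rate = 381.6 m / 56.6 ka = 0.00674 m/yr = 0.674 cm/yr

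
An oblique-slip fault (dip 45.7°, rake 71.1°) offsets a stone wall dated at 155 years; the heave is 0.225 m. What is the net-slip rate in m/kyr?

2.20 m/kyr

dip-slip = heave / cos(dip) = 0.225 / cos(45.7°) = 0.3222 m
net slip = dip-slip / sin(rake) = 0.3222 / sin(71.1°) = 0.3405 m
rate = 0.3405 m / 155 years = 0.00220 m/yr = 2.20 m/kyr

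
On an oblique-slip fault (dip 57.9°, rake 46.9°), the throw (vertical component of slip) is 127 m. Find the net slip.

205 m

dip-slip = throw / sin(dip) = 127 / sin(57.9°) = 149.9 m
net slip = dip-slip / sin(rake) = 149.9 / sin(46.9°) = 205 m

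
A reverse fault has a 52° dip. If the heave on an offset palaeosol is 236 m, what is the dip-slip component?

dip-slip = heave / cos(dip) = 236 / cos(52°) = 383 m

383 m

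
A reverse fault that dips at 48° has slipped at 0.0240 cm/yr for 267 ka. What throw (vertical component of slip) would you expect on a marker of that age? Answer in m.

dip-slip = rate × time = 0.0240 cm/yr × 267 ka = 64.08 m
throw = dip-slip × sin(dip) = 64.08 × sin(48°) = 47.6 m

47.6 m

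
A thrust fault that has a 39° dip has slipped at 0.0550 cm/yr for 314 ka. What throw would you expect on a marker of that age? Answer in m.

dip-slip = rate × time = 0.0550 cm/yr × 314 ka = 172.7 m
throw = dip-slip × sin(dip) = 172.7 × sin(39°) = 109 m

109 m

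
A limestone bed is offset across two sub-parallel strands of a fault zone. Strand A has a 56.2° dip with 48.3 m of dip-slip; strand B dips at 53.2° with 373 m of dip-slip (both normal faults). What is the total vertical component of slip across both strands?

339 m

throw_A = 48.3 × sin(56.2°) = 40.14 m
throw_B = 373 × sin(53.2°) = 298.7 m
total = 40.14 + 298.7 = 339 m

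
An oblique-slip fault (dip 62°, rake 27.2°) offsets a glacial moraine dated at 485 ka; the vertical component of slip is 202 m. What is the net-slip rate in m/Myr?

dip-slip = throw / sin(dip) = 202 / sin(62°) = 228.8 m
net slip = dip-slip / sin(rake) = 228.8 / sin(27.2°) = 500.5 m
rate = 500.5 m / 485 ka = 0.00103 m/yr = 1030 m/Myr

1030 m/Myr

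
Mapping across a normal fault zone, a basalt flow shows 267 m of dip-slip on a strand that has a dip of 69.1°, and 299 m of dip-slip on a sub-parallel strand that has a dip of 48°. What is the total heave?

295 m

heave_A = 267 × cos(69.1°) = 95.25 m
heave_B = 299 × cos(48°) = 200.1 m
total = 95.25 + 200.1 = 295 m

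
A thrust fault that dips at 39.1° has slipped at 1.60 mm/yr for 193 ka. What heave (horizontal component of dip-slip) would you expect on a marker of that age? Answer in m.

dip-slip = rate × time = 1.60 mm/yr × 193 ka = 308.8 m
heave = dip-slip × cos(dip) = 308.8 × cos(39.1°) = 240 m

240 m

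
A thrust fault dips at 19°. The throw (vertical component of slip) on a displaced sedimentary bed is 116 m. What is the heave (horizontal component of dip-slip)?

heave = throw / tan(dip) = 116 / tan(19°) = 337 m

337 m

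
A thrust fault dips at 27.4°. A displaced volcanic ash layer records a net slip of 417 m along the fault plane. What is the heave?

heave = dip-slip × cos(dip) = 417 m × cos(27.4°) = 370 m

370 m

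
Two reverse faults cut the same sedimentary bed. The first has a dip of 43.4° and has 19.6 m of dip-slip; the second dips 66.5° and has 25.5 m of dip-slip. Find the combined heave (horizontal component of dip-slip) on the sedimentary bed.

heave_A = 19.6 × cos(43.4°) = 14.24 m
heave_B = 25.5 × cos(66.5°) = 10.17 m
total = 14.24 + 10.17 = 24.4 m

24.4 m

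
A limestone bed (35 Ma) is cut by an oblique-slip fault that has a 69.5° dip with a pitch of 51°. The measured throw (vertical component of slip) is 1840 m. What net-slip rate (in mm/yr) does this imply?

dip-slip = throw / sin(dip) = 1840 / sin(69.5°) = 1964 m
net slip = dip-slip / sin(rake) = 1964 / sin(51°) = 2528 m
rate = 2528 m / 35 Ma = 0.0000722 m/yr = 0.0722 mm/yr

0.0722 mm/yr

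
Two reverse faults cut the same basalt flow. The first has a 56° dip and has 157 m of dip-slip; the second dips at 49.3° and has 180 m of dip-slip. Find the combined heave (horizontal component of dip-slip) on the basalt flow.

heave_A = 157 × cos(56°) = 87.79 m
heave_B = 180 × cos(49.3°) = 117.4 m
total = 87.79 + 117.4 = 205 m

205 m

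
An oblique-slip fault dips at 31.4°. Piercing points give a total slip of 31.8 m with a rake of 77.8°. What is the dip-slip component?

dip-slip = net slip × sin(rake) = 31.8 m × sin(77.8°) = 31.1 m

31.1 m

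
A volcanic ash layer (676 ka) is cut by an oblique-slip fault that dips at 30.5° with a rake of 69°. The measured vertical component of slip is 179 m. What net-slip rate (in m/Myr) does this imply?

dip-slip = throw / sin(dip) = 179 / sin(30.5°) = 352.7 m
net slip = dip-slip / sin(rake) = 352.7 / sin(69°) = 377.8 m
rate = 377.8 m / 676 ka = 0.000559 m/yr = 559 m/Myr

559 m/Myr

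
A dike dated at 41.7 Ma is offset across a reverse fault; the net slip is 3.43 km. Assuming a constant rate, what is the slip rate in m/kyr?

0.0823 m/kyr

rate = 3.43 km / 41.7 Ma = 0.0000823 m/yr = 0.0823 m/kyr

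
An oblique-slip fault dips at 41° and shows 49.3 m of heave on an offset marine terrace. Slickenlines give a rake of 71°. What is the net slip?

dip-slip = heave / cos(dip) = 49.3 / cos(41°) = 65.32 m
net slip = dip-slip / sin(rake) = 65.32 / sin(71°) = 69.1 m

69.1 m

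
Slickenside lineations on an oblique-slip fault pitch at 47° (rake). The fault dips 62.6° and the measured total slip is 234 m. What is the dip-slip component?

dip-slip = net slip × sin(rake) = 234 m × sin(47°) = 171 m

171 m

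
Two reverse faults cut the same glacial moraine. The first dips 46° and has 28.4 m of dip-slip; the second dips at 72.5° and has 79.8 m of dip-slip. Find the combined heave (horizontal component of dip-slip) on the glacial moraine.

heave_A = 28.4 × cos(46°) = 19.73 m
heave_B = 79.8 × cos(72.5°) = 24 m
total = 19.73 + 24 = 43.7 m

43.7 m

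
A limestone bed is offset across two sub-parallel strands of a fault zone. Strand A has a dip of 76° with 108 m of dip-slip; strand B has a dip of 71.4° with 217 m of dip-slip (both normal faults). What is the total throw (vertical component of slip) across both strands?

throw_A = 108 × sin(76°) = 104.8 m
throw_B = 217 × sin(71.4°) = 205.7 m
total = 104.8 + 205.7 = 310 m

310 m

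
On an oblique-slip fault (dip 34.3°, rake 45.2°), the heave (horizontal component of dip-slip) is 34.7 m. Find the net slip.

59.2 m

dip-slip = heave / cos(dip) = 34.7 / cos(34.3°) = 42 m
net slip = dip-slip / sin(rake) = 42 / sin(45.2°) = 59.2 m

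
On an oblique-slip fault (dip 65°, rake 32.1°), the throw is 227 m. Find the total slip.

dip-slip = throw / sin(dip) = 227 / sin(65°) = 250.5 m
net slip = dip-slip / sin(rake) = 250.5 / sin(32.1°) = 471 m

471 m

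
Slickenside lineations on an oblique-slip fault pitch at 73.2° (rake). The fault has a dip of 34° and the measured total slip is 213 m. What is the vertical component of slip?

114 m

dip-slip = net slip × sin(rake) = 213 m × sin(73.2°) = 203.9 m
throw = dip-slip × sin(dip) = 203.9 × sin(34°) = 114 m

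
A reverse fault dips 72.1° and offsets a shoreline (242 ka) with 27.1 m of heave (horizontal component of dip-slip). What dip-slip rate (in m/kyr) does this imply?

dip-slip = heave / cos(dip) = 27.1 m / cos(72.1°) = 88.17 m
rate = 88.17 m / 242 ka = 0.000364 m/yr = 0.364 m/kyr

0.364 m/kyr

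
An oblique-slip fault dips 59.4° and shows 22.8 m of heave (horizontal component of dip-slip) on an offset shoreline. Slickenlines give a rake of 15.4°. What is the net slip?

169 m

dip-slip = heave / cos(dip) = 22.8 / cos(59.4°) = 44.79 m
net slip = dip-slip / sin(rake) = 44.79 / sin(15.4°) = 169 m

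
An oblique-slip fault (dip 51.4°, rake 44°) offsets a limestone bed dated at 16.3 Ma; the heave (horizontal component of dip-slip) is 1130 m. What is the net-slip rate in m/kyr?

dip-slip = heave / cos(dip) = 1130 / cos(51.4°) = 1811 m
net slip = dip-slip / sin(rake) = 1811 / sin(44°) = 2607 m
rate = 2607 m / 16.3 Ma = 0.000160 m/yr = 0.160 m/kyr

0.160 m/kyr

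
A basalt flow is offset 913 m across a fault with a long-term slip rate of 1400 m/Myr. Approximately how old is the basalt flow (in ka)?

652 ka

age = offset / rate = 913 m / (1400 m/Myr) = 652000 yr = 652 ka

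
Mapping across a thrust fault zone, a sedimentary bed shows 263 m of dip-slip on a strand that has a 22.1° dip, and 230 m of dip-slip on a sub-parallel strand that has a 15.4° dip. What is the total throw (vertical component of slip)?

160 m

throw_A = 263 × sin(22.1°) = 98.95 m
throw_B = 230 × sin(15.4°) = 61.08 m
total = 98.95 + 61.08 = 160 m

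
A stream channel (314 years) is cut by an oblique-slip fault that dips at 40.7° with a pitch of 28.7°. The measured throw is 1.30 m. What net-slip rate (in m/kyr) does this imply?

dip-slip = throw / sin(dip) = 1.30 / sin(40.7°) = 1.994 m
net slip = dip-slip / sin(rake) = 1.994 / sin(28.7°) = 4.151 m
rate = 4.151 m / 314 years = 0.0132 m/yr = 13.2 m/kyr

13.2 m/kyr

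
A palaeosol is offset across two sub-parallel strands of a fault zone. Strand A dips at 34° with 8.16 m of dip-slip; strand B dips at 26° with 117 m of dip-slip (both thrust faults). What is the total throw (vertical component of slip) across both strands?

throw_A = 8.16 × sin(34°) = 4.563 m
throw_B = 117 × sin(26°) = 51.29 m
total = 4.563 + 51.29 = 55.9 m

55.9 m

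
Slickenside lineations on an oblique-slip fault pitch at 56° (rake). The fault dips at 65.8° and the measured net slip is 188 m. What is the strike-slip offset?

strike-slip = net slip × cos(rake) = 188 m × cos(56°) = 105 m

105 m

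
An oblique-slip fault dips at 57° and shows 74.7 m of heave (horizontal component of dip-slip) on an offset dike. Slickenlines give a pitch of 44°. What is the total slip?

dip-slip = heave / cos(dip) = 74.7 / cos(57°) = 137.2 m
net slip = dip-slip / sin(rake) = 137.2 / sin(44°) = 197 m

197 m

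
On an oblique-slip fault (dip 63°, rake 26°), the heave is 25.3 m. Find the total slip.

dip-slip = heave / cos(dip) = 25.3 / cos(63°) = 55.73 m
net slip = dip-slip / sin(rake) = 55.73 / sin(26°) = 127 m

127 m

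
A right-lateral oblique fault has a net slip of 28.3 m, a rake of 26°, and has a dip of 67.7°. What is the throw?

dip-slip = net slip × sin(rake) = 28.3 m × sin(26°) = 12.41 m
throw = dip-slip × sin(dip) = 12.41 × sin(67.7°) = 11.5 m

11.5 m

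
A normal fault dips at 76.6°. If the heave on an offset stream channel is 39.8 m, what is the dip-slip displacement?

172 m

dip-slip = heave / cos(dip) = 39.8 / cos(76.6°) = 172 m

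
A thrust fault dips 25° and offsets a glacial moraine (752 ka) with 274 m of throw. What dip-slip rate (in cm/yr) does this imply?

dip-slip = throw / sin(dip) = 274 m / sin(25°) = 648.3 m
rate = 648.3 m / 752 ka = 0.000862 m/yr = 0.0862 cm/yr

0.0862 cm/yr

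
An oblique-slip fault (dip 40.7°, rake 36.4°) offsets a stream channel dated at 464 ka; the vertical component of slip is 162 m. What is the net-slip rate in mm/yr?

0.902 mm/yr

dip-slip = throw / sin(dip) = 162 / sin(40.7°) = 248.4 m
net slip = dip-slip / sin(rake) = 248.4 / sin(36.4°) = 418.6 m
rate = 418.6 m / 464 ka = 0.000902 m/yr = 0.902 mm/yr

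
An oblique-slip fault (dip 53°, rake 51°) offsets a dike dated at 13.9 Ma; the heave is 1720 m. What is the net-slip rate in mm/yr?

0.265 mm/yr

dip-slip = heave / cos(dip) = 1720 / cos(53°) = 2858 m
net slip = dip-slip / sin(rake) = 2858 / sin(51°) = 3678 m
rate = 3678 m / 13.9 Ma = 0.000265 m/yr = 0.265 mm/yr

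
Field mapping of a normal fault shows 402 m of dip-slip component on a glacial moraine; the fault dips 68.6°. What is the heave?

147 m

heave = dip-slip × cos(dip) = 402 m × cos(68.6°) = 147 m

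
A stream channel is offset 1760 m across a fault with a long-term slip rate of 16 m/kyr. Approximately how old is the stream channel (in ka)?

110 ka

age = offset / rate = 1760 m / (16 m/kyr) = 110000 yr = 110 ka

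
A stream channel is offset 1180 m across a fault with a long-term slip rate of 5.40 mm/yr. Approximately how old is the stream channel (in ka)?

age = offset / rate = 1180 m / (5.40 mm/yr) = 219000 yr = 219 ka

219 ka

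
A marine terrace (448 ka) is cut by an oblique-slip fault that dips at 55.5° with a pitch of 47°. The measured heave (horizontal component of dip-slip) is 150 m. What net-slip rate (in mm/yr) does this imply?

0.808 mm/yr

dip-slip = heave / cos(dip) = 150 / cos(55.5°) = 264.8 m
net slip = dip-slip / sin(rake) = 264.8 / sin(47°) = 362.1 m
rate = 362.1 m / 448 ka = 0.000808 m/yr = 0.808 mm/yr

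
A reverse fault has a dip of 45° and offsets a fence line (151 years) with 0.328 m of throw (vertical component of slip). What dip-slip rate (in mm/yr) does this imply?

3.07 mm/yr

dip-slip = throw / sin(dip) = 0.328 m / sin(45°) = 0.4639 m
rate = 0.4639 m / 151 years = 0.00307 m/yr = 3.07 mm/yr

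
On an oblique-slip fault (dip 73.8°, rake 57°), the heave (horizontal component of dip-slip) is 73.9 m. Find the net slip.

dip-slip = heave / cos(dip) = 73.9 / cos(73.8°) = 264.9 m
net slip = dip-slip / sin(rake) = 264.9 / sin(57°) = 316 m

316 m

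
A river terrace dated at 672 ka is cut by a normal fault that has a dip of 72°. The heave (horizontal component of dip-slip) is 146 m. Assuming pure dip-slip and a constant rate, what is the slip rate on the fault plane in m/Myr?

703 m/Myr

dip-slip = heave / cos(dip) = 146 m / cos(72°) = 472.5 m
rate = 472.5 m / 672 ka = 0.000703 m/yr = 703 m/Myr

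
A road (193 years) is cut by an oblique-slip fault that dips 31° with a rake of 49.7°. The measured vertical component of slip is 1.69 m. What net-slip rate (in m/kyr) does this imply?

dip-slip = throw / sin(dip) = 1.69 / sin(31°) = 3.281 m
net slip = dip-slip / sin(rake) = 3.281 / sin(49.7°) = 4.302 m
rate = 4.302 m / 193 years = 0.0223 m/yr = 22.3 m/kyr

22.3 m/kyr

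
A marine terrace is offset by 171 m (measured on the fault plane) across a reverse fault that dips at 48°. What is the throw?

throw = dip-slip × sin(dip) = 171 m × sin(48°) = 127 m

127 m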